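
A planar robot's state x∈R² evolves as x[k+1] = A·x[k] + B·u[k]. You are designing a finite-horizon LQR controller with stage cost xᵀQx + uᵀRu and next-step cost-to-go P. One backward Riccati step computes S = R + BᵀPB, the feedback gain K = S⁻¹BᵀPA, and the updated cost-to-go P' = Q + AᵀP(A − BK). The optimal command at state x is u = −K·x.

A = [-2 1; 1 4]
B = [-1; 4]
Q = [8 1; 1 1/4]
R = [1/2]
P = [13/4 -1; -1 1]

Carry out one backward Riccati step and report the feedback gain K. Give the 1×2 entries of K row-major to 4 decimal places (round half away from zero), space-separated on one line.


0.7027 0.4595

BᵀP = [-7.2500 5.0000]
S = R + BᵀPB = [1/2] + [27.2500] = [27.7500]
BᵀPA = [19.5000 12.7500]
K = S⁻¹·BᵀPA = [0.7027 0.4595]
A−BK = [-1.2973 1.4595; -1.8108 2.1622]
AᵀP(A−BK) = [4.2973 -4.4595; -4.4595 5.3919]
P' = Q + AᵀP(A−BK) = [12.2973 -3.4595; -3.4595 5.6419]
tr(P') = 17.9392


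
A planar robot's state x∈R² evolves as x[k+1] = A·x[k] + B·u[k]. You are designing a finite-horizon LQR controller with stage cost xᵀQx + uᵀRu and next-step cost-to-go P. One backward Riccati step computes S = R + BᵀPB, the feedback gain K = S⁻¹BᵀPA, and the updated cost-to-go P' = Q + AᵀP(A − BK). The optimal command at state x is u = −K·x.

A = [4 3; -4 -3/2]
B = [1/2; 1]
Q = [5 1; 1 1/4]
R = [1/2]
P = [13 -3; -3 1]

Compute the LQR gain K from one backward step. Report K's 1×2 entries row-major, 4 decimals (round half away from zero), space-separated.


9.1429 6.4286

BᵀP = [3.5000 -0.5000]
S = R + BᵀPB = [1/2] + [1.2500] = [1.7500]
BᵀPA = [16.0000 11.2500]
K = S⁻¹·BᵀPA = [9.1429 6.4286]
A−BK = [-0.5714 -0.2143; -13.1429 -7.9286]
AᵀP(A−BK) = [173.7143 113.1429; 113.1429 73.9286]
P' = Q + AᵀP(A−BK) = [178.7143 114.1429; 114.1429 74.1786]
tr(P') = 252.8929


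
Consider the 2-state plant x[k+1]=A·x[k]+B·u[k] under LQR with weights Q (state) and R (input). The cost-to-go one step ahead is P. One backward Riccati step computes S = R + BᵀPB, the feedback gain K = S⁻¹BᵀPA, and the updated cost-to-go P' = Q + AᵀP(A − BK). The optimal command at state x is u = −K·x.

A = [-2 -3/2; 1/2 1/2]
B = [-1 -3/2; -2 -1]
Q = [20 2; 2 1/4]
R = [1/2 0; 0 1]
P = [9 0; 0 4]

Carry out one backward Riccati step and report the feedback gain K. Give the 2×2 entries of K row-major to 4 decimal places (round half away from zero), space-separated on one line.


BᵀP = [-9.0000 -8.0000; -13.5000 -4.0000]
S = R + BᵀPB = [1/2 0; 0 1] + [25.0000 21.5000; 21.5000 24.2500] = [25.5000 21.5000; 21.5000 25.2500]
BᵀPA = [14.0000 9.5000; 25.0000 18.2500]
K = S⁻¹·BᵀPA = [-1.0131 -0.8396; 1.8527 1.4377]
A−BK = [-0.2340 -0.1831; 0.3266 0.2584]
AᵀP(A−BK) = [4.8651 3.8121; 3.8121 2.9883]
P' = Q + AᵀP(A−BK) = [24.8651 5.8121; 5.8121 3.2383]
tr(P') = 28.1034

-1.0131 -0.8396 1.8527 1.4377


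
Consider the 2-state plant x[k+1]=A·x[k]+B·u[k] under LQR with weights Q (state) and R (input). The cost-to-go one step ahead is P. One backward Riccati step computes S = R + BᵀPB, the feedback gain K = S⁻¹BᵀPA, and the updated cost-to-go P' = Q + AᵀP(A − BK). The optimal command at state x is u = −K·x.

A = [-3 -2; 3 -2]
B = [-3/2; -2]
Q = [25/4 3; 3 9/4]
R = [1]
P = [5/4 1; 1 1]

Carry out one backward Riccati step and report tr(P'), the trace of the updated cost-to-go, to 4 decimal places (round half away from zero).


BᵀP = [-3.8750 -3.5000]
S = R + BᵀPB = [1] + [12.8125] = [13.8125]
BᵀPA = [1.1250 14.7500]
K = S⁻¹·BᵀPA = [0.0814 1.0679]
A−BK = [-2.8778 -0.3982; 3.1629 0.1357]
AᵀP(A−BK) = [2.1584 0.2986; 0.2986 1.2489]
P' = Q + AᵀP(A−BK) = [8.4084 3.2986; 3.2986 3.4989]
tr(P') = 11.9072

11.9072


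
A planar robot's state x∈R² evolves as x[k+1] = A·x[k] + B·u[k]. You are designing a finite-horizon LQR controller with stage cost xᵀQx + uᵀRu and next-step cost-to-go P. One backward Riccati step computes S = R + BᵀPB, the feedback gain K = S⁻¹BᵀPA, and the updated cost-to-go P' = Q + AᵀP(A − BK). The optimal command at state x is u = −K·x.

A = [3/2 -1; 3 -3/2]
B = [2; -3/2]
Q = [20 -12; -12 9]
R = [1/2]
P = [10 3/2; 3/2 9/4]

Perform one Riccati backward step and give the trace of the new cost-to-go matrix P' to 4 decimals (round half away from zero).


BᵀP = [17.7500 -0.3750]
S = R + BᵀPB = [1/2] + [36.0625] = [36.5625]
BᵀPA = [25.5000 -17.1875]
K = S⁻¹·BᵀPA = [0.6974 -0.4701]
A−BK = [0.1051 -0.0598; 4.0462 -2.2051]
AᵀP(A−BK) = [38.4654 -21.0128; -21.0128 11.4829]
P' = Q + AᵀP(A−BK) = [58.4654 -33.0128; -33.0128 20.4829]
tr(P') = 78.9483

78.9483


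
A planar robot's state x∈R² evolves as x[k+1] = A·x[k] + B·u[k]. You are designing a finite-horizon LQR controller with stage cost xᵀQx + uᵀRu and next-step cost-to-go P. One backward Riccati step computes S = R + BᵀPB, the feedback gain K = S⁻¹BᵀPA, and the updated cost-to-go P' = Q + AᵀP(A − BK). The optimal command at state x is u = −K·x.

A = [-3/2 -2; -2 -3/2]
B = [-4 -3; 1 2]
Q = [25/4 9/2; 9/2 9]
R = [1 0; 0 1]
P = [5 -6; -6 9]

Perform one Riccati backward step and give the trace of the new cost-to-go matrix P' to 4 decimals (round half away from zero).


BᵀP = [-26.0000 33.0000; -27.0000 36.0000]
S = R + BᵀPB = [1 0; 0 1] + [137.0000 144.0000; 144.0000 153.0000] = [138.0000 144.0000; 144.0000 154.0000]
BᵀPA = [-27.0000 2.5000; -31.5000 0.0000]
K = S⁻¹·BᵀPA = [0.7326 0.7461; -0.8895 -0.6977]
A−BK = [-1.2384 -1.1085; -0.9535 -0.8508]
AᵀP(A−BK) = [3.0087 2.6686; 2.6686 2.3847]
P' = Q + AᵀP(A−BK) = [9.2587 7.1686; 7.1686 11.3847]
tr(P') = 20.6434

20.6434


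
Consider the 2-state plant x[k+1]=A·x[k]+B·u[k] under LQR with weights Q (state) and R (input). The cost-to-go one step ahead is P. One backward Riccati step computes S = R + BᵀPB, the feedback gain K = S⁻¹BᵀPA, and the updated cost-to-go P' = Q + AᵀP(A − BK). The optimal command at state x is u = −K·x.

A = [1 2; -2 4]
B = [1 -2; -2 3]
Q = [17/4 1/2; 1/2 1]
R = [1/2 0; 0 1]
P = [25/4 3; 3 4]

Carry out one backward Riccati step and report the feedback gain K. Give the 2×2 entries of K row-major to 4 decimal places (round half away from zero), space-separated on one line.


BᵀP = [0.2500 -5.0000; -3.5000 6.0000]
S = R + BᵀPB = [1/2 0; 0 1] + [10.2500 -15.5000; -15.5000 25.0000] = [10.7500 -15.5000; -15.5000 26.0000]
BᵀPA = [10.2500 -19.5000; -15.5000 17.0000]
K = S⁻¹·BᵀPA = [0.6688 -6.2038; -0.1975 -3.0446]
A−BK = [-0.0637 2.1146; -0.0701 0.7261]
AᵀP(A−BK) = [0.3344 -3.1019; -3.1019 67.7834]
P' = Q + AᵀP(A−BK) = [4.5844 -2.6019; -2.6019 68.7834]
tr(P') = 73.3678

0.6688 -6.2038 -0.1975 -3.0446


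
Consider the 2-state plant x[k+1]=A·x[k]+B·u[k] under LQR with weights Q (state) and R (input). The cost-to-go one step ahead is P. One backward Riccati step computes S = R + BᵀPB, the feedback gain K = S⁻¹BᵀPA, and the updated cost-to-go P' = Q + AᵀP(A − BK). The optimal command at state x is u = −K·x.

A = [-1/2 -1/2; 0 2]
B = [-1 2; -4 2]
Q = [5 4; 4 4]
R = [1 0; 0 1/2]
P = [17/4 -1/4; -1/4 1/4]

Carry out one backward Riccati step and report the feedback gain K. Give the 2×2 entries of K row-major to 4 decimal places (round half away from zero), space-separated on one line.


BᵀP = [-3.2500 -0.7500; 8.0000 0.0000]
S = R + BᵀPB = [1 0; 0 1/2] + [6.2500 -8.0000; -8.0000 16.0000] = [7.2500 -8.0000; -8.0000 16.5000]
BᵀPA = [1.6250 0.1250; -4.0000 -4.0000]
K = S⁻¹·BᵀPA = [-0.0933 -0.5382; -0.2876 -0.5034]
A−BK = [-0.0180 -0.0315; 0.2022 0.8539]
AᵀP(A−BK) = [0.0635 0.1736; 0.1736 0.6163]
P' = Q + AᵀP(A−BK) = [5.0635 4.1736; 4.1736 4.6163]
tr(P') = 9.6798

-0.0933 -0.5382 -0.2876 -0.5034


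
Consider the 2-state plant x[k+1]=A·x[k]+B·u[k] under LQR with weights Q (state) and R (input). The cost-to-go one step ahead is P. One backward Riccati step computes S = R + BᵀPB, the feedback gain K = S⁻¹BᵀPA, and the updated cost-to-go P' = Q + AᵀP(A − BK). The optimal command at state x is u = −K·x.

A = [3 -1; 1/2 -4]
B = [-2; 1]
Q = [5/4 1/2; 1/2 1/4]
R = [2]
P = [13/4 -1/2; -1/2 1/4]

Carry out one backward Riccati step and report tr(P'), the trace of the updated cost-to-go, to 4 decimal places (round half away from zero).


BᵀP = [-7.0000 1.2500]
S = R + BᵀPB = [2] + [15.2500] = [17.2500]
BᵀPA = [-20.3750 2.0000]
K = S⁻¹·BᵀPA = [-1.1812 0.1159]
A−BK = [0.6377 -0.7681; 1.6812 -4.1159]
AᵀP(A−BK) = [3.7464 -1.6377; -1.6377 3.0181]
P' = Q + AᵀP(A−BK) = [4.9964 -1.1377; -1.1377 3.2681]
tr(P') = 8.2645

8.2645


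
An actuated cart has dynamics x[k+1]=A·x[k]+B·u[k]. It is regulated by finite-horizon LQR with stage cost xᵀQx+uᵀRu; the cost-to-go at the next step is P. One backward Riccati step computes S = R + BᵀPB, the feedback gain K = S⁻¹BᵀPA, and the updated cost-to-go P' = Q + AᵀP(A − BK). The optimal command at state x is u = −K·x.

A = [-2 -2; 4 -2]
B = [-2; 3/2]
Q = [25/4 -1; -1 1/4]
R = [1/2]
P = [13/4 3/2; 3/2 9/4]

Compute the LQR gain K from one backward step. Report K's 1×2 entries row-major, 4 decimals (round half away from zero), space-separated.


1.0458 0.8105

BᵀP = [-4.2500 0.3750]
S = R + BᵀPB = [1/2] + [9.0625] = [9.5625]
BᵀPA = [10.0000 7.7500]
K = S⁻¹·BᵀPA = [1.0458 0.8105]
A−BK = [0.0915 -0.3791; 2.4314 -3.2157]
AᵀP(A−BK) = [14.5425 -19.1046; -19.1046 27.7190]
P' = Q + AᵀP(A−BK) = [20.7925 -20.1046; -20.1046 27.9690]
tr(P') = 48.7614


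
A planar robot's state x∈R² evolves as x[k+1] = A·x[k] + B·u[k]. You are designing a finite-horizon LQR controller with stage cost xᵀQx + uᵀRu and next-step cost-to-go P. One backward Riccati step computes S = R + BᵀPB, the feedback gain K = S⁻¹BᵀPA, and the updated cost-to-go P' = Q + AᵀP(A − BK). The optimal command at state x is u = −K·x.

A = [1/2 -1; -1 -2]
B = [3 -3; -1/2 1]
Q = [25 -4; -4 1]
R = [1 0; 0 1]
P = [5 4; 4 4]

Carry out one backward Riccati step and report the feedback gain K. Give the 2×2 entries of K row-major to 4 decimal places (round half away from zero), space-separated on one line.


-0.2681 -1.0870 -0.2029 -0.1739

BᵀP = [13.0000 10.0000; -11.0000 -8.0000]
S = R + BᵀPB = [1 0; 0 1] + [34.0000 -29.0000; -29.0000 25.0000] = [35.0000 -29.0000; -29.0000 26.0000]
BᵀPA = [-3.5000 -33.0000; 2.5000 27.0000]
K = S⁻¹·BᵀPA = [-0.2681 -1.0870; -0.2029 -0.1739]
A−BK = [0.6957 1.7391; -0.9312 -2.3696]
AᵀP(A−BK) = [0.8188 2.1304; 2.1304 5.8261]
P' = Q + AᵀP(A−BK) = [25.8188 -1.8696; -1.8696 6.8261]
tr(P') = 32.6449


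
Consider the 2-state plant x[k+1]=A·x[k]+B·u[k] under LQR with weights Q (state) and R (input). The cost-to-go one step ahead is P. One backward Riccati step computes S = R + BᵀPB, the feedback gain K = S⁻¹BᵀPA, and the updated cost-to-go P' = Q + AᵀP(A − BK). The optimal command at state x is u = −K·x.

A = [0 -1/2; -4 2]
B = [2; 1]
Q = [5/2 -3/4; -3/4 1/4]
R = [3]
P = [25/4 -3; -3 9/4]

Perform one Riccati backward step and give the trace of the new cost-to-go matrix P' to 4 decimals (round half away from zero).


BᵀP = [9.5000 -3.7500]
S = R + BᵀPB = [3] + [15.2500] = [18.2500]
BᵀPA = [15.0000 -12.2500]
K = S⁻¹·BᵀPA = [0.8219 -0.6712]
A−BK = [-1.6438 0.8425; -4.8219 2.6712]
AᵀP(A−BK) = [23.6712 -13.9315; -13.9315 8.3399]
P' = Q + AᵀP(A−BK) = [26.1712 -14.6815; -14.6815 8.5899]
tr(P') = 34.7611

34.7611


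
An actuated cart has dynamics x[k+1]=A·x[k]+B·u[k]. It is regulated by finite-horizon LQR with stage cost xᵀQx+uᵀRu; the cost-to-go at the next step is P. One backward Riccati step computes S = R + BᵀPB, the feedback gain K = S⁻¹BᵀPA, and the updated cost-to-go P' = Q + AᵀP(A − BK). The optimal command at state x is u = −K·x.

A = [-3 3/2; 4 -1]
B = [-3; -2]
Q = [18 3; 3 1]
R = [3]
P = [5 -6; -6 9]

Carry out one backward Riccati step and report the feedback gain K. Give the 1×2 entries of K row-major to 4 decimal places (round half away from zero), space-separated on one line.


BᵀP = [-3.0000 0.0000]
S = R + BᵀPB = [3] + [9.0000] = [12.0000]
BᵀPA = [9.0000 -4.5000]
K = S⁻¹·BᵀPA = [0.7500 -0.3750]
A−BK = [-0.7500 0.3750; 5.5000 -1.7500]
AᵀP(A−BK) = [326.2500 -109.1250; -109.1250 36.5625]
P' = Q + AᵀP(A−BK) = [344.2500 -106.1250; -106.1250 37.5625]
tr(P') = 381.8125

0.7500 -0.3750


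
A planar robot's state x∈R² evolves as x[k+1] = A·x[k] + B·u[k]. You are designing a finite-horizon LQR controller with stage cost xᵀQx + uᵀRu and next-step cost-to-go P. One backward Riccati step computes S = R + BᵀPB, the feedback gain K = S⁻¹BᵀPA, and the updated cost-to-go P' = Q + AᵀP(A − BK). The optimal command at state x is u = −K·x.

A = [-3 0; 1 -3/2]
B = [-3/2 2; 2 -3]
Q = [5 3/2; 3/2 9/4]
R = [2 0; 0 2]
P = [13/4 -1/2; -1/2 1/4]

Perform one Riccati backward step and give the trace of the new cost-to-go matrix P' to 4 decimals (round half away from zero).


BᵀP = [-5.8750 1.2500; 8.0000 -1.7500]
S = R + BᵀPB = [2 0; 0 2] + [11.3125 -15.5000; -15.5000 21.2500] = [13.3125 -15.5000; -15.5000 23.2500]
BᵀPA = [18.8750 -1.8750; -25.7500 2.6250]
K = S⁻¹·BᵀPA = [0.5734 -0.0420; -0.7252 0.0849]
A−BK = [-0.6894 -0.2328; -2.3226 -1.1613]
AᵀP(A−BK) = [3.0016 0.3539; 0.3539 0.2609]
P' = Q + AᵀP(A−BK) = [8.0016 1.8539; 1.8539 2.5109]
tr(P') = 10.5125

10.5125


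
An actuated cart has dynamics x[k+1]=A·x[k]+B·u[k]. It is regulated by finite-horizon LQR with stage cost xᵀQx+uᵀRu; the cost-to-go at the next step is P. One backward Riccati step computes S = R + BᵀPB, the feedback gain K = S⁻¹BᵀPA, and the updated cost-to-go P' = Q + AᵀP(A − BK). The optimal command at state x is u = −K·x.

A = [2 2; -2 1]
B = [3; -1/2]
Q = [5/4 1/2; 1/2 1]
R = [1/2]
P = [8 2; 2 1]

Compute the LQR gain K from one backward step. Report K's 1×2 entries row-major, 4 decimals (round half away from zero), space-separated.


BᵀP = [23.0000 5.5000]
S = R + BᵀPB = [1/2] + [66.2500] = [66.7500]
BᵀPA = [35.0000 51.5000]
K = S⁻¹·BᵀPA = [0.5243 0.7715]
A−BK = [0.4270 -0.3146; -1.7378 1.3858]
AᵀP(A−BK) = [1.6479 -1.0037; -1.0037 1.2659]
P' = Q + AᵀP(A−BK) = [2.8979 -0.5037; -0.5037 2.2659]
tr(P') = 5.1639

0.5243 0.7715


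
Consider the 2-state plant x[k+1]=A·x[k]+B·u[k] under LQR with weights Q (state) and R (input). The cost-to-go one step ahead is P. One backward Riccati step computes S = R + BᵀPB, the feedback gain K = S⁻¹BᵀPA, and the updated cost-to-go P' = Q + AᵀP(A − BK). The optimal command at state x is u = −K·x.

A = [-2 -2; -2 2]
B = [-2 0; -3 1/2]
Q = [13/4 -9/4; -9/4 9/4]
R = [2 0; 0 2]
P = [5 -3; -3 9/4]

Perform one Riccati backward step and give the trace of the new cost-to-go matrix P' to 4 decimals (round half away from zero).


BᵀP = [-1.0000 -0.7500; -1.5000 1.1250]
S = R + BᵀPB = [2 0; 0 2] + [4.2500 -0.3750; -0.3750 0.5625] = [6.2500 -0.3750; -0.3750 2.5625]
BᵀPA = [3.5000 0.5000; 0.7500 5.2500]
K = S⁻¹·BᵀPA = [0.5827 0.2047; 0.3780 2.0787]
A−BK = [-0.8346 -1.5906; -0.4409 1.5748]
AᵀP(A−BK) = [2.6772 8.7244; 8.7244 41.9843]
P' = Q + AᵀP(A−BK) = [5.9272 6.4744; 6.4744 44.2343]
tr(P') = 50.1614

50.1614


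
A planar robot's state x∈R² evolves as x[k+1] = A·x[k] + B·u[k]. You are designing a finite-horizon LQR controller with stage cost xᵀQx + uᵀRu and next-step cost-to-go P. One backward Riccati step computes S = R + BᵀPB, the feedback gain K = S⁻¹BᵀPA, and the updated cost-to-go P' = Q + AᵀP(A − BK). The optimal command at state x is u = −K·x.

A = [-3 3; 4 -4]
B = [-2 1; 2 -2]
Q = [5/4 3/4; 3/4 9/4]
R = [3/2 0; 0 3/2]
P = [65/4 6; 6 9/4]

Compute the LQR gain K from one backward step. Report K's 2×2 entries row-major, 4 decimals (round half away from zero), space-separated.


1.0909 -1.0909 -0.2727 0.2727

BᵀP = [-20.5000 -7.5000; 4.2500 1.5000]
S = R + BᵀPB = [3/2 0; 0 3/2] + [26.0000 -5.5000; -5.5000 1.2500] = [27.5000 -5.5000; -5.5000 2.7500]
BᵀPA = [31.5000 -31.5000; -6.7500 6.7500]
K = S⁻¹·BᵀPA = [1.0909 -1.0909; -0.2727 0.2727]
A−BK = [-0.5455 0.5455; 1.2727 -1.2727]
AᵀP(A−BK) = [2.0455 -2.0455; -2.0455 2.0455]
P' = Q + AᵀP(A−BK) = [3.2955 -1.2955; -1.2955 4.2955]
tr(P') = 7.5909


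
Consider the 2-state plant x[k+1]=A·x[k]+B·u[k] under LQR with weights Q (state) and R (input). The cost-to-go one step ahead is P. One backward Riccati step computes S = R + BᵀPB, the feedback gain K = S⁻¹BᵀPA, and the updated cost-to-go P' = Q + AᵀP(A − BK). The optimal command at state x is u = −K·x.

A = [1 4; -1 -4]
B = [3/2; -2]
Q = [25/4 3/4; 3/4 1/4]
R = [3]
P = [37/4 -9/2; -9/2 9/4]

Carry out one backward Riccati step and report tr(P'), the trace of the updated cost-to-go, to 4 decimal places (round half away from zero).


BᵀP = [22.8750 -11.2500]
S = R + BᵀPB = [3] + [56.8125] = [59.8125]
BᵀPA = [34.1250 136.5000]
K = S⁻¹·BᵀPA = [0.5705 2.2821]
A−BK = [0.1442 0.5768; 0.1411 0.5643]
AᵀP(A−BK) = [1.0306 4.1223; 4.1223 16.4890]
P' = Q + AᵀP(A−BK) = [7.2806 4.8723; 4.8723 16.7390]
tr(P') = 24.0196

24.0196


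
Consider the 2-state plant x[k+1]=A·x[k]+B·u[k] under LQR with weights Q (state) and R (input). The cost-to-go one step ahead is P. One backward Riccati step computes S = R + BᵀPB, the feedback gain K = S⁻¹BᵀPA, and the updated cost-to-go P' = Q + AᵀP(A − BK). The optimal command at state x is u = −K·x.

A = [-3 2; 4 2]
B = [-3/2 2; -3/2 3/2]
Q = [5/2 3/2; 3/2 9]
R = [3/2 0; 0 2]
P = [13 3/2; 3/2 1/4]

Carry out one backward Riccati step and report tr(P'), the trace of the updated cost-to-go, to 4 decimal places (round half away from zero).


16.8622

BᵀP = [-21.7500 -2.6250; 28.2500 3.3750]
S = R + BᵀPB = [3/2 0; 0 2] + [36.5625 -47.4375; -47.4375 61.5625] = [38.0625 -47.4375; -47.4375 63.5625]
BᵀPA = [54.7500 -48.7500; -71.2500 63.2500]
K = S⁻¹·BᵀPA = [0.5923 -0.5813; -0.6789 0.5613]
A−BK = [-0.7537 0.0055; 5.9068 0.2862]
AᵀP(A−BK) = [4.1997 -1.1847; -1.1847 1.1625]
P' = Q + AᵀP(A−BK) = [6.6997 0.3153; 0.3153 10.1625]
tr(P') = 16.8622


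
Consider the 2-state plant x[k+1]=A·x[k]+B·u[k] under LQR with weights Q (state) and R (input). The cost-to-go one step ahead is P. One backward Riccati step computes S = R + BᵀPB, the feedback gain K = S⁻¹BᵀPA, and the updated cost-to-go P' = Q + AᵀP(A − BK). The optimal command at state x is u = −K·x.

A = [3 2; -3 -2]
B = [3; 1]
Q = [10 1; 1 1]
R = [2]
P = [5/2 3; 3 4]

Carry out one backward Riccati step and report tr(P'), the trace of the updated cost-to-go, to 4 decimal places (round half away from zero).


BᵀP = [10.5000 13.0000]
S = R + BᵀPB = [2] + [44.5000] = [46.5000]
BᵀPA = [-7.5000 -5.0000]
K = S⁻¹·BᵀPA = [-0.1613 -0.1075]
A−BK = [3.4839 2.3226; -2.8387 -1.8925]
AᵀP(A−BK) = [3.2903 2.1935; 2.1935 1.4624]
P' = Q + AᵀP(A−BK) = [13.2903 3.1935; 3.1935 2.4624]
tr(P') = 15.7527

15.7527


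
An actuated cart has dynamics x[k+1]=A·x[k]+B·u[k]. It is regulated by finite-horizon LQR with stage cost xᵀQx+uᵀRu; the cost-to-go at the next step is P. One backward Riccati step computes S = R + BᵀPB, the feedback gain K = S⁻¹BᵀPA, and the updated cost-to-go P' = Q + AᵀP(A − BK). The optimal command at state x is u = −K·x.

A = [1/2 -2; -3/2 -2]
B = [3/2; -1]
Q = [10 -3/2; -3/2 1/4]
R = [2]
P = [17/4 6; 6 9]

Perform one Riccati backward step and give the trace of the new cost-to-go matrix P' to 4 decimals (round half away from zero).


BᵀP = [0.3750 0.0000]
S = R + BᵀPB = [2] + [0.5625] = [2.5625]
BᵀPA = [0.1875 -0.7500]
K = S⁻¹·BᵀPA = [0.0732 -0.2927]
A−BK = [0.3902 -1.5610; -1.4268 -2.2927]
AᵀP(A−BK) = [12.2988 34.8049; 34.8049 100.7805]
P' = Q + AᵀP(A−BK) = [22.2988 33.3049; 33.3049 101.0305]
tr(P') = 123.3293

123.3293


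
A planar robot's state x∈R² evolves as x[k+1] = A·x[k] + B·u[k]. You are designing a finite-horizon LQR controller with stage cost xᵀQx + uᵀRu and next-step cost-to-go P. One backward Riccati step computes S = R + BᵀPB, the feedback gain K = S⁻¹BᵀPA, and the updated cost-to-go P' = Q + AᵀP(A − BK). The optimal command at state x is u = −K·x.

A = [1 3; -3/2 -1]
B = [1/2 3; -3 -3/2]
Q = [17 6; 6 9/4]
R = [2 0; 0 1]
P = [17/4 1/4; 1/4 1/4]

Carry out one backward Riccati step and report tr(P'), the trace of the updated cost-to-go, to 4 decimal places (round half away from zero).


20.4983

BᵀP = [1.3750 -0.6250; 12.3750 0.3750]
S = R + BᵀPB = [2 0; 0 1] + [2.5625 5.0625; 5.0625 36.5625] = [4.5625 5.0625; 5.0625 37.5625]
BᵀPA = [2.3125 4.7500; 11.8125 36.7500]
K = S⁻¹·BᵀPA = [0.1857 -0.0523; 0.2895 0.9854]
A−BK = [0.0388 0.0699; -0.5088 0.3212]
AᵀP(A−BK) = [0.2140 0.2307; 0.2307 1.0343]
P' = Q + AᵀP(A−BK) = [17.2140 6.2307; 6.2307 3.2843]
tr(P') = 20.4983


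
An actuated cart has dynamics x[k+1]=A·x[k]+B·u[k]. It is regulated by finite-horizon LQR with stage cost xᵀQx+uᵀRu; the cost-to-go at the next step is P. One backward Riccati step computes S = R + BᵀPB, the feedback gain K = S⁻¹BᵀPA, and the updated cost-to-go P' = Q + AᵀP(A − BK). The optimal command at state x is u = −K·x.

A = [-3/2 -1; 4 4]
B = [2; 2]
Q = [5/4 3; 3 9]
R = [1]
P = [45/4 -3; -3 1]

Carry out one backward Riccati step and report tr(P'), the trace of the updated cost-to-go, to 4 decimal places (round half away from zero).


34.3197

BᵀP = [16.5000 -4.0000]
S = R + BᵀPB = [1] + [25.0000] = [26.0000]
BᵀPA = [-40.7500 -32.5000]
K = S⁻¹·BᵀPA = [-1.5673 -1.2500]
A−BK = [1.6346 1.5000; 7.1346 6.5000]
AᵀP(A−BK) = [13.4447 11.9375; 11.9375 10.6250]
P' = Q + AᵀP(A−BK) = [14.6947 14.9375; 14.9375 19.6250]
tr(P') = 34.3197


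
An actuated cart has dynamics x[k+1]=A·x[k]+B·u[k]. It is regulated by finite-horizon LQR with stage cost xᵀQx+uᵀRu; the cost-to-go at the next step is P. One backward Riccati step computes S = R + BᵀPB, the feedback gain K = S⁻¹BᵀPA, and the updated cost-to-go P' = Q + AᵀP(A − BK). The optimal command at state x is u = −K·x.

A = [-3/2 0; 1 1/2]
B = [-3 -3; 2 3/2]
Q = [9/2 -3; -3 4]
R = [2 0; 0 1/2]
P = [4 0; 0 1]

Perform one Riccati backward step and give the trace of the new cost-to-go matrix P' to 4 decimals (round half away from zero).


BᵀP = [-12.0000 2.0000; -12.0000 1.5000]
S = R + BᵀPB = [2 0; 0 1/2] + [40.0000 39.0000; 39.0000 38.2500] = [42.0000 39.0000; 39.0000 38.7500]
BᵀPA = [20.0000 1.0000; 19.5000 0.7500]
K = S⁻¹·BᵀPA = [0.1362 0.0892; 0.3662 -0.0704]
A−BK = [0.0070 0.0563; 0.1784 0.4272]
AᵀP(A−BK) = [0.1362 0.0892; 0.0892 0.2136]
P' = Q + AᵀP(A−BK) = [4.6362 -2.9108; -2.9108 4.2136]
tr(P') = 8.8498

8.8498


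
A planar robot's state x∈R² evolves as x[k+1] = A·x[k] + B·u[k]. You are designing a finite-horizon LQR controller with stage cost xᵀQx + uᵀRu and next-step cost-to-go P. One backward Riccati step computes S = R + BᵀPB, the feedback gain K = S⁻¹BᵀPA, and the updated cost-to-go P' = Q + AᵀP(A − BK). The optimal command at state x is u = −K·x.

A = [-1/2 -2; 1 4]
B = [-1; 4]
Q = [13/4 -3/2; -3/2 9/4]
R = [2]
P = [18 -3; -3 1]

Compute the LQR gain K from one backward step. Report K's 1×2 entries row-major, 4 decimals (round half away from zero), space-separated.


BᵀP = [-30.0000 7.0000]
S = R + BᵀPB = [2] + [58.0000] = [60.0000]
BᵀPA = [22.0000 88.0000]
K = S⁻¹·BᵀPA = [0.3667 1.4667]
A−BK = [-0.1333 -0.5333; -0.4667 -1.8667]
AᵀP(A−BK) = [0.4333 1.7333; 1.7333 6.9333]
P' = Q + AᵀP(A−BK) = [3.6833 0.2333; 0.2333 9.1833]
tr(P') = 12.8667

0.3667 1.4667


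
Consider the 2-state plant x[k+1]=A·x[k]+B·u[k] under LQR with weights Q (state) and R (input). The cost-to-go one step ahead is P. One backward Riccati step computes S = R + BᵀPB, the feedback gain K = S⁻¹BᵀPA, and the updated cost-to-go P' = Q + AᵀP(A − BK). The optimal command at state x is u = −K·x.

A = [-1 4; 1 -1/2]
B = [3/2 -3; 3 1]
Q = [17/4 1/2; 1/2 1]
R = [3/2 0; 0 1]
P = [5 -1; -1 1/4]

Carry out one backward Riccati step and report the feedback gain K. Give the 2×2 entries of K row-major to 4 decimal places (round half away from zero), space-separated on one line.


0.0000 0.2258 0.3684 -1.1944

BᵀP = [4.5000 -0.7500; -16.0000 3.2500]
S = R + BᵀPB = [3/2 0; 0 1] + [4.5000 -14.2500; -14.2500 51.2500] = [6.0000 -14.2500; -14.2500 52.2500]
BᵀPA = [-5.2500 18.3750; 19.2500 -65.6250]
K = S⁻¹·BᵀPA = [0.0000 0.2258; 0.3684 -1.1944]
A−BK = [0.1053 0.0781; 0.6316 0.0170]
AᵀP(A−BK) = [0.1579 -0.4474; -0.4474 1.5310]
P' = Q + AᵀP(A−BK) = [4.4079 0.0526; 0.0526 2.5310]
tr(P') = 6.9389


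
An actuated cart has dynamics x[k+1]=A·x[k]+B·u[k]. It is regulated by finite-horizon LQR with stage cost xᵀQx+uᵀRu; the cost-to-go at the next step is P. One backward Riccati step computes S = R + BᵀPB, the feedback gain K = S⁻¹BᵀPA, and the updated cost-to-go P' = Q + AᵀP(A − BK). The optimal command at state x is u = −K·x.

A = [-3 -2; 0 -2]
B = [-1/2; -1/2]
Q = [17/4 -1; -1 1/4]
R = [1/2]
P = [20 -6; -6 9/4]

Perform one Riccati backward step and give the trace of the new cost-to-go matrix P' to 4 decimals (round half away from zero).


BᵀP = [-7.0000 1.8750]
S = R + BᵀPB = [1/2] + [2.5625] = [3.0625]
BᵀPA = [21.0000 10.2500]
K = S⁻¹·BᵀPA = [6.8571 3.3469]
A−BK = [0.4286 -0.3265; 3.4286 -0.3265]
AᵀP(A−BK) = [36.0000 13.7143; 13.7143 6.6939]
P' = Q + AᵀP(A−BK) = [40.2500 12.7143; 12.7143 6.9439]
tr(P') = 47.1939

47.1939


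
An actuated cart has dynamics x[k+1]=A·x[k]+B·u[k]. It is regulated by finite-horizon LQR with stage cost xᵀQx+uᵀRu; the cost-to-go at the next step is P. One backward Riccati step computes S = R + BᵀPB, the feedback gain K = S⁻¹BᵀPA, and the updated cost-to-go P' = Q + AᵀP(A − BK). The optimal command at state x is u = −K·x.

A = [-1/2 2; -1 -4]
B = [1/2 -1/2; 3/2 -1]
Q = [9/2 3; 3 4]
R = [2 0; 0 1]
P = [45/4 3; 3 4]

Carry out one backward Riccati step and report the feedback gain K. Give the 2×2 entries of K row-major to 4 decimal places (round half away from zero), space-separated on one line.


BᵀP = [10.1250 7.5000; -8.6250 -5.5000]
S = R + BᵀPB = [2 0; 0 1] + [16.3125 -12.5625; -12.5625 9.8125] = [18.3125 -12.5625; -12.5625 10.8125]
BᵀPA = [-12.5625 -9.7500; 9.8125 4.7500]
K = S⁻¹·BᵀPA = [-0.3126 -1.1384; 0.5443 -0.8834]
A−BK = [-0.0715 2.1275; 0.0132 -3.1757]
AᵀP(A−BK) = [0.5443 -0.8834; -0.8834 54.0964]
P' = Q + AᵀP(A−BK) = [5.0443 2.1166; 2.1166 58.0964]
tr(P') = 63.1407

-0.3126 -1.1384 0.5443 -0.8834


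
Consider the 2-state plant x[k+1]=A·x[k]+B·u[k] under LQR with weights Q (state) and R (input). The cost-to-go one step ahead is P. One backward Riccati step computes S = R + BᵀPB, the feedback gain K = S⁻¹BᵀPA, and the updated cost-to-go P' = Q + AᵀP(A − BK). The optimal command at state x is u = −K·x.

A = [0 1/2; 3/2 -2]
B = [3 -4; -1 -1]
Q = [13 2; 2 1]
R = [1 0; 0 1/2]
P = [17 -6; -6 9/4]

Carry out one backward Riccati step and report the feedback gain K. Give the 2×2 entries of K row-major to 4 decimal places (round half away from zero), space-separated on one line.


BᵀP = [57.0000 -20.2500; -62.0000 21.7500]
S = R + BᵀPB = [1 0; 0 1/2] + [191.2500 -207.7500; -207.7500 226.2500] = [192.2500 -207.7500; -207.7500 226.7500]
BᵀPA = [-30.3750 69.0000; 32.6250 -74.5000]
K = S⁻¹·BᵀPA = [-0.2535 0.3892; -0.0884 0.0280]
A−BK = [0.4070 -0.5555; 1.1580 -1.5828]
AᵀP(A−BK) = [0.2457 -0.3426; -0.3426 0.4836]
P' = Q + AᵀP(A−BK) = [13.2457 1.6574; 1.6574 1.4836]
tr(P') = 14.7293

-0.2535 0.3892 -0.0884 0.0280


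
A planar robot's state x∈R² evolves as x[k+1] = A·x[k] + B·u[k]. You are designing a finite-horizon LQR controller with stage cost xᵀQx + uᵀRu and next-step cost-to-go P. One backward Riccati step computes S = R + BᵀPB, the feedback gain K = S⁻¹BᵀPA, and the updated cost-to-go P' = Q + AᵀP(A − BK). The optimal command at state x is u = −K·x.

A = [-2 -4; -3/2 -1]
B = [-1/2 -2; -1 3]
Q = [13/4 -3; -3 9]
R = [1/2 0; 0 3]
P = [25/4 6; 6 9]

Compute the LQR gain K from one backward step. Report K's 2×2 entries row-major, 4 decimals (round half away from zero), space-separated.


BᵀP = [-9.1250 -12.0000; 5.5000 15.0000]
S = R + BᵀPB = [1/2 0; 0 3] + [16.5625 -17.7500; -17.7500 34.0000] = [17.0625 -17.7500; -17.7500 37.0000]
BᵀPA = [36.2500 48.5000; -33.5000 -37.0000]
K = S⁻¹·BᵀPA = [2.3609 3.5976; 0.2272 0.7259]
A−BK = [-0.3652 -0.7494; 0.1793 0.4200]
AᵀP(A−BK) = [3.2788 5.4033; 5.4033 9.3729]
P' = Q + AᵀP(A−BK) = [6.5288 2.4033; 2.4033 18.3729]
tr(P') = 24.9017

2.3609 3.5976 0.2272 0.7259


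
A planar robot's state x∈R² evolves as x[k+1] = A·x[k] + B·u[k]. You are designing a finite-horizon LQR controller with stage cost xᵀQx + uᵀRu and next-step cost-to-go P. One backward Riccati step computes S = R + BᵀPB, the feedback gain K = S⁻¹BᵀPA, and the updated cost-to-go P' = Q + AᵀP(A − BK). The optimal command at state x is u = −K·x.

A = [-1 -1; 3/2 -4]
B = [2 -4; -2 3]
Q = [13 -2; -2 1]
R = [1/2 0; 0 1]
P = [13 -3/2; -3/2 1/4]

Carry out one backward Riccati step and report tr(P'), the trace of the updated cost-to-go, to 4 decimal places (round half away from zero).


BᵀP = [29.0000 -3.5000; -56.5000 6.7500]
S = R + BᵀPB = [1/2 0; 0 1] + [65.0000 -126.5000; -126.5000 246.2500] = [65.5000 -126.5000; -126.5000 247.2500]
BᵀPA = [-34.2500 -15.0000; 66.6250 29.5000]
K = S⁻¹·BᵀPA = [-0.2090 0.1194; 0.1626 0.1804]
A−BK = [0.0681 -0.5172; 0.5944 -4.3024]
AᵀP(A−BK) = [0.0754 -0.1798; -0.1798 1.4692]
P' = Q + AᵀP(A−BK) = [13.0754 -2.1798; -2.1798 2.4692]
tr(P') = 15.5446

15.5446


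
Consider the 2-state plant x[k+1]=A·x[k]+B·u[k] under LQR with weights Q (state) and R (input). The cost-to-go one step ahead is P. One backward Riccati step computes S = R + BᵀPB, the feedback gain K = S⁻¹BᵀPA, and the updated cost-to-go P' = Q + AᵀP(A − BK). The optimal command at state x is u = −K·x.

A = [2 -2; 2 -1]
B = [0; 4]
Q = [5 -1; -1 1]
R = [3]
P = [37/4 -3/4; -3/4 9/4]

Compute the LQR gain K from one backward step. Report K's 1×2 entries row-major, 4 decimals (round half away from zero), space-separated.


BᵀP = [-3.0000 9.0000]
S = R + BᵀPB = [3] + [36.0000] = [39.0000]
BᵀPA = [12.0000 -3.0000]
K = S⁻¹·BᵀPA = [0.3077 -0.0769]
A−BK = [2.0000 -2.0000; 0.7692 -0.6923]
AᵀP(A−BK) = [36.3077 -36.0769; -36.0769 36.0192]
P' = Q + AᵀP(A−BK) = [41.3077 -37.0769; -37.0769 37.0192]
tr(P') = 78.3269

0.3077 -0.0769


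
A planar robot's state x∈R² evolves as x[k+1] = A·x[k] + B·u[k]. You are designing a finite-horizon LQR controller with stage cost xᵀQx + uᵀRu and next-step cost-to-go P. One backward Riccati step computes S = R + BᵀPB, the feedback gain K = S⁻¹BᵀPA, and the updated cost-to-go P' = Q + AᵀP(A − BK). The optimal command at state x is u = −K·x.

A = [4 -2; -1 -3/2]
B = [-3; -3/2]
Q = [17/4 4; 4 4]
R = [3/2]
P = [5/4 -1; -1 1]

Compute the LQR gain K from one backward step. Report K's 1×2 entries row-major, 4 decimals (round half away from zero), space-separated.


-1.7500 0.3750

BᵀP = [-2.2500 1.5000]
S = R + BᵀPB = [3/2] + [4.5000] = [6.0000]
BᵀPA = [-10.5000 2.2500]
K = S⁻¹·BᵀPA = [-1.7500 0.3750]
A−BK = [-1.2500 -0.8750; -3.6250 -0.9375]
AᵀP(A−BK) = [10.6250 -0.5625; -0.5625 0.4063]
P' = Q + AᵀP(A−BK) = [14.8750 3.4375; 3.4375 4.4063]
tr(P') = 19.2813


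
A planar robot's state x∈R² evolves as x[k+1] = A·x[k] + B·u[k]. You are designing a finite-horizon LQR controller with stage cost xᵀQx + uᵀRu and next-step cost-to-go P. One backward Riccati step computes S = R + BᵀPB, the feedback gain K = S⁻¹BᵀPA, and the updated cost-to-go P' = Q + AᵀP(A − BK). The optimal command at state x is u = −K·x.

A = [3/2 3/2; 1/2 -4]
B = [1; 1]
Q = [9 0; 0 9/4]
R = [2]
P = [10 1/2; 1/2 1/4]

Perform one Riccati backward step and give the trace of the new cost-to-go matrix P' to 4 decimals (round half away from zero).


BᵀP = [10.5000 0.7500]
S = R + BᵀPB = [2] + [11.2500] = [13.2500]
BᵀPA = [16.1250 12.7500]
K = S⁻¹·BᵀPA = [1.2170 0.9623]
A−BK = [0.2830 0.5377; -0.7170 -4.9623]
AᵀP(A−BK) = [3.6887 3.8585; 3.8585 8.2311]
P' = Q + AᵀP(A−BK) = [12.6887 3.8585; 3.8585 10.4811]
tr(P') = 23.1698

23.1698


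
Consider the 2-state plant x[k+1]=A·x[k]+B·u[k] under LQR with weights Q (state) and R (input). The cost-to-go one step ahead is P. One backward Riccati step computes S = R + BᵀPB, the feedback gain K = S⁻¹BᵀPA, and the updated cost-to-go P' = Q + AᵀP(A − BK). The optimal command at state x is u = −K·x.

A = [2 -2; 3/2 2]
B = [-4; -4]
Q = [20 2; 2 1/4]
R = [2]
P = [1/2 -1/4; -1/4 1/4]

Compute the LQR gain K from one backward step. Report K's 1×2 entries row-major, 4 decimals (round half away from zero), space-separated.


BᵀP = [-1.0000 0.0000]
S = R + BᵀPB = [2] + [4.0000] = [6.0000]
BᵀPA = [-2.0000 2.0000]
K = S⁻¹·BᵀPA = [-0.3333 0.3333]
A−BK = [0.6667 -0.6667; 0.1667 3.3333]
AᵀP(A−BK) = [0.3958 -0.8333; -0.8333 4.3333]
P' = Q + AᵀP(A−BK) = [20.3958 1.1667; 1.1667 4.5833]
tr(P') = 24.9792

-0.3333 0.3333


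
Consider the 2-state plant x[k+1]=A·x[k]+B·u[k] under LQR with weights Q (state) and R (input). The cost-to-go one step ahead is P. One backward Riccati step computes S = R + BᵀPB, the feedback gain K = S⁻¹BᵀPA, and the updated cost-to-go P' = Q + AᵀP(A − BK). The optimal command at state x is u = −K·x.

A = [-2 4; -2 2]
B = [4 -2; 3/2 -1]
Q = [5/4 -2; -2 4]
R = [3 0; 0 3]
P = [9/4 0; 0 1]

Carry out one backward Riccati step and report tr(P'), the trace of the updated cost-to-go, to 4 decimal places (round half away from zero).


BᵀP = [9.0000 1.5000; -4.5000 -1.0000]
S = R + BᵀPB = [3 0; 0 3] + [38.2500 -19.5000; -19.5000 10.0000] = [41.2500 -19.5000; -19.5000 13.0000]
BᵀPA = [-21.0000 39.0000; 11.0000 -20.0000]
K = S⁻¹·BᵀPA = [-0.3750 0.7500; 0.2837 -0.4135]
A−BK = [0.0673 0.1731; -1.1538 0.4615]
AᵀP(A−BK) = [2.0048 -1.7019; -1.7019 2.4808]
P' = Q + AᵀP(A−BK) = [3.2548 -3.7019; -3.7019 6.4808]
tr(P') = 9.7356

9.7356


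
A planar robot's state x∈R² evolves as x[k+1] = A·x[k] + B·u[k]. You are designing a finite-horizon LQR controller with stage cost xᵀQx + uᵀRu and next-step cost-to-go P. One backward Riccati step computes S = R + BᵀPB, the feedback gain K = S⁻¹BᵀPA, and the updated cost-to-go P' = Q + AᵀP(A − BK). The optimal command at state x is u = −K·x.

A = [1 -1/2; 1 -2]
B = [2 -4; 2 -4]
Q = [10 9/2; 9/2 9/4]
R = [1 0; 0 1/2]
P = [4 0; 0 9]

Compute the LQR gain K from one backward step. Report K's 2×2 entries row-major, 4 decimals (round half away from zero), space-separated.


0.0554 -0.0853 -0.2217 0.3412

BᵀP = [8.0000 18.0000; -16.0000 -36.0000]
S = R + BᵀPB = [1 0; 0 1/2] + [52.0000 -104.0000; -104.0000 208.0000] = [53.0000 -104.0000; -104.0000 208.5000]
BᵀPA = [26.0000 -40.0000; -52.0000 80.0000]
K = S⁻¹·BᵀPA = [0.0554 -0.0853; -0.2217 0.3412]
A−BK = [0.0021 1.0352; 0.0021 -0.4648]
AᵀP(A−BK) = [0.0277 -0.0426; -0.0426 6.2964]
P' = Q + AᵀP(A−BK) = [10.0277 4.4574; 4.4574 8.5464]
tr(P') = 18.5741


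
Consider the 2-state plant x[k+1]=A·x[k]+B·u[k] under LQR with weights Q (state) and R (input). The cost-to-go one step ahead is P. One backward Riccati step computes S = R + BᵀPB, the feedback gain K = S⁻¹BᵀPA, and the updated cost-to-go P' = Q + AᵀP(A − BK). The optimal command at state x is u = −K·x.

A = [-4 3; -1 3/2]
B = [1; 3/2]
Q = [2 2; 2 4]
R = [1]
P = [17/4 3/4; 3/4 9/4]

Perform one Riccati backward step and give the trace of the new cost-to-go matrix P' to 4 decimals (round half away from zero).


40.4129

BᵀP = [5.3750 4.1250]
S = R + BᵀPB = [1] + [11.5625] = [12.5625]
BᵀPA = [-25.6250 22.3125]
K = S⁻¹·BᵀPA = [-2.0398 1.7761]
A−BK = [-1.9602 1.2239; 2.0597 -1.1642]
AᵀP(A−BK) = [23.9801 -15.6119; -15.6119 10.4328]
P' = Q + AᵀP(A−BK) = [25.9801 -13.6119; -13.6119 14.4328]
tr(P') = 40.4129


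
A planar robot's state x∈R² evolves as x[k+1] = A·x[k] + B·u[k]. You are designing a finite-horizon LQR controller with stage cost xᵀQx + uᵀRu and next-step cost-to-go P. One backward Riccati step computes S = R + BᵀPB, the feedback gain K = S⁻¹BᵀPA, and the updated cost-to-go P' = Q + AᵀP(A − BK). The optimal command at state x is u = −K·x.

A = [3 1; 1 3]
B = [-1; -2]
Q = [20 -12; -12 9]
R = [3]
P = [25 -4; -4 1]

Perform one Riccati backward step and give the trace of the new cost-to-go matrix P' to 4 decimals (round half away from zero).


BᵀP = [-17.0000 2.0000]
S = R + BᵀPB = [3] + [13.0000] = [16.0000]
BᵀPA = [-49.0000 -11.0000]
K = S⁻¹·BᵀPA = [-3.0625 -0.6875]
A−BK = [-0.0625 0.3125; -5.1250 1.6250]
AᵀP(A−BK) = [51.9375 4.3125; 4.3125 2.4375]
P' = Q + AᵀP(A−BK) = [71.9375 -7.6875; -7.6875 11.4375]
tr(P') = 83.3750

83.3750


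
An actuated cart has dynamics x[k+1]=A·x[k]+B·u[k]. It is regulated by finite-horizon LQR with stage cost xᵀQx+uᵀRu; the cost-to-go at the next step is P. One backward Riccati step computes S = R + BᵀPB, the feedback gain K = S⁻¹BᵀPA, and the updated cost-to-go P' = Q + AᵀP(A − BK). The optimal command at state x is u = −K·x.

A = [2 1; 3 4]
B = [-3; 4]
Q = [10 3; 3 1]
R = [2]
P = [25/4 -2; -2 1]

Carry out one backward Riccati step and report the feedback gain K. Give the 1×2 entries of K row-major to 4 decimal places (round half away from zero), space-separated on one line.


BᵀP = [-26.7500 10.0000]
S = R + BᵀPB = [2] + [120.2500] = [122.2500]
BᵀPA = [-23.5000 13.2500]
K = S⁻¹·BᵀPA = [-0.1922 0.1084]
A−BK = [1.4233 1.3252; 3.7689 3.5665]
AᵀP(A−BK) = [5.4826 5.0470; 5.0470 4.8139]
P' = Q + AᵀP(A−BK) = [15.4826 8.0470; 8.0470 5.8139]
tr(P') = 21.2965

-0.1922 0.1084


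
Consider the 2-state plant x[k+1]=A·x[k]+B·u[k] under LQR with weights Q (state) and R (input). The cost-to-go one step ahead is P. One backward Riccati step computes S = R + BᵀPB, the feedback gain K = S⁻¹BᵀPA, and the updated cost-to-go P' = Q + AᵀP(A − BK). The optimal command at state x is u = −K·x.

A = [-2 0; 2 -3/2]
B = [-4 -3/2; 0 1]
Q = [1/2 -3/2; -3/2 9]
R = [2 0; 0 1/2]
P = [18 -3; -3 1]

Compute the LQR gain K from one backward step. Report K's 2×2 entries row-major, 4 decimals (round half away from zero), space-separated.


BᵀP = [-72.0000 12.0000; -30.0000 5.5000]
S = R + BᵀPB = [2 0; 0 1/2] + [288.0000 120.0000; 120.0000 50.5000] = [290.0000 120.0000; 120.0000 51.0000]
BᵀPA = [168.0000 -18.0000; 71.0000 -8.2500]
K = S⁻¹·BᵀPA = [0.1231 0.1846; 1.1026 -0.5962]
A−BK = [0.1462 -0.1558; 0.8974 -0.9038]
AᵀP(A−BK) = [1.0410 -0.6885; -0.6885 0.6548]
P' = Q + AᵀP(A−BK) = [1.5410 -2.1885; -2.1885 9.6548]
tr(P') = 11.1958

0.1231 0.1846 1.1026 -0.5962


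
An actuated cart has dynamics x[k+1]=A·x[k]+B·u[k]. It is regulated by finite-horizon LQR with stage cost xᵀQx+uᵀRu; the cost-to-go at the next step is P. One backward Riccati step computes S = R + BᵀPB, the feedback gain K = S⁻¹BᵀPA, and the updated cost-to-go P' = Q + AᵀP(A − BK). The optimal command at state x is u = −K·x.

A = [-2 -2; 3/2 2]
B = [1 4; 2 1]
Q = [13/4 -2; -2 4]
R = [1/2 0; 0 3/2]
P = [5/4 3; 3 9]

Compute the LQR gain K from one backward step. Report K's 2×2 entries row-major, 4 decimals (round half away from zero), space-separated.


BᵀP = [7.2500 21.0000; 8.0000 21.0000]
S = R + BᵀPB = [1/2 0; 0 3/2] + [49.2500 50.0000; 50.0000 53.0000] = [49.7500 50.0000; 50.0000 54.5000]
BᵀPA = [17.0000 27.5000; 15.5000 26.0000]
K = S⁻¹·BᵀPA = [0.7167 0.9403; -0.3732 -0.3856]
A−BK = [-1.2241 -1.3980; 0.4397 0.5050]
AᵀP(A−BK) = [0.8493 0.9917; 0.9917 1.1674]
P' = Q + AᵀP(A−BK) = [4.0993 -1.0083; -1.0083 5.1674]
tr(P') = 9.2667

0.7167 0.9403 -0.3732 -0.3856


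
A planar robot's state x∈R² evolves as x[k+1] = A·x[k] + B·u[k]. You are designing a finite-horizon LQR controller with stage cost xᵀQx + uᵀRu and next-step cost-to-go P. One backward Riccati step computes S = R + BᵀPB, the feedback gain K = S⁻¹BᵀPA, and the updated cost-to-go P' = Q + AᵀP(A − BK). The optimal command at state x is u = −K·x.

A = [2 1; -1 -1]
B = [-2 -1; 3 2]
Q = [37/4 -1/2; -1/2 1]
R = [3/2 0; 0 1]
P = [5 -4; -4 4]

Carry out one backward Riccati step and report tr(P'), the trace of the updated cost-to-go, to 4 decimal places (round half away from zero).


BᵀP = [-22.0000 20.0000; -13.0000 12.0000]
S = R + BᵀPB = [3/2 0; 0 1] + [104.0000 62.0000; 62.0000 37.0000] = [105.5000 62.0000; 62.0000 38.0000]
BᵀPA = [-64.0000 -42.0000; -38.0000 -25.0000]
K = S⁻¹·BᵀPA = [-0.4606 -0.2788; -0.2485 -0.2030]
A−BK = [0.8303 0.2394; 0.8788 0.2424]
AᵀP(A−BK) = [1.0788 0.4424; 0.4424 0.2152]
P' = Q + AᵀP(A−BK) = [10.3288 -0.0576; -0.0576 1.2152]
tr(P') = 11.5439

11.5439
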